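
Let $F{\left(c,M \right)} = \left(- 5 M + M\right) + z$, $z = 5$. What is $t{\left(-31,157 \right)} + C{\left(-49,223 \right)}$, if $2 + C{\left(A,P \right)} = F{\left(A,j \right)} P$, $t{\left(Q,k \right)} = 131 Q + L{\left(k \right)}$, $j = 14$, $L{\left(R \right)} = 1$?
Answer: $-15435$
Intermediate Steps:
$F{\left(c,M \right)} = 5 - 4 M$ ($F{\left(c,M \right)} = \left(- 5 M + M\right) + 5 = - 4 M + 5 = 5 - 4 M$)
$t{\left(Q,k \right)} = 1 + 131 Q$ ($t{\left(Q,k \right)} = 131 Q + 1 = 1 + 131 Q$)
$C{\left(A,P \right)} = -2 - 51 P$ ($C{\left(A,P \right)} = -2 + \left(5 - 56\right) P = -2 - 51 P$)
$t{\left(-31,157 \right)} + C{\left(-49,223 \right)} = \left(1 + 131 \left(-31\right)\right) - 11375 = \left(1 - 4061\right) - 11375 = -4060 - 11375 = -15435$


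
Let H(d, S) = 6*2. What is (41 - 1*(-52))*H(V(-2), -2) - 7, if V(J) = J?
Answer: 1109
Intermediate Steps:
H(d, S) = 12
(41 - 1*(-52))*H(V(-2), -2) - 7 = (41 - 1*(-52))*12 - 7 = (41 + 52)*12 - 7 = 93*12 - 7 = 1116 - 7 = 1109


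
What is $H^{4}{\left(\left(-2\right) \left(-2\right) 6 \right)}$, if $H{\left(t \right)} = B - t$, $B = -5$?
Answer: $707281$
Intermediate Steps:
$H{\left(t \right)} = -5 - t$
$H^{4}{\left(\left(-2\right) \left(-2\right) 6 \right)} = \left(-5 - \left(-2\right) \left(-2\right) 6\right)^{4} = \left(-5 - 4 \cdot 6\right)^{4} = \left(-5 - 24\right)^{4} = \left(-29\right)^{4} = 707281$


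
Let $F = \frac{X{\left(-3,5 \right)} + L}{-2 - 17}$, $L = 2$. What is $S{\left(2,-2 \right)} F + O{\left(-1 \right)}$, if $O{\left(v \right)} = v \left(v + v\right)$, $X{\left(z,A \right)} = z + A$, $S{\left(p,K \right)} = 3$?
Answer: $\frac{26}{19} \approx 1.3684$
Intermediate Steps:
$X{\left(z,A \right)} = A + z$
$O{\left(v \right)} = 2 v^{2}$ ($O{\left(v \right)} = v 2 v = 2 v^{2}$)
$F = - \frac{4}{19}$ ($F = \frac{\left(5 - 3\right) + 2}{-2 - 17} = \frac{2 + 2}{-19} = 4 \left(- \frac{1}{19}\right) = - \frac{4}{19} \approx -0.21053$)
$S{\left(2,-2 \right)} F + O{\left(-1 \right)} = 3 \left(- \frac{4}{19}\right) + 2 \left(-1\right)^{2} = - \frac{12}{19} + 2 \cdot 1 = - \frac{12}{19} + 2 = \frac{26}{19}$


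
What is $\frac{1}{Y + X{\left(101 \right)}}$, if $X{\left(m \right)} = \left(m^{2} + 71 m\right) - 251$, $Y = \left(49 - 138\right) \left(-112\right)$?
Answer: $\frac{1}{27089} \approx 3.6915 \cdot 10^{-5}$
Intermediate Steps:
$Y = 9968$ ($Y = \left(-89\right) \left(-112\right) = 9968$)
$X{\left(m \right)} = -251 + m^{2} + 71 m$
$\frac{1}{Y + X{\left(101 \right)}} = \frac{1}{9968 + \left(-251 + 101^{2} + 71 \cdot 101\right)} = \frac{1}{9968 + \left(-251 + 10201 + 7171\right)} = \frac{1}{9968 + 17121} = \frac{1}{27089}$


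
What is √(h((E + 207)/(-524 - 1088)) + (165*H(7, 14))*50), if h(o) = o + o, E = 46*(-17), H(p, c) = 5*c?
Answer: 5*√15006610138/806 ≈ 759.93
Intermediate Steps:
E = -782
h(o) = 2*o
√(h((E + 207)/(-524 - 1088)) + (165*H(7, 14))*50) = √(2*((-782 + 207)/(-524 - 1088)) + (165*(5*14))*50) = √(2*(-575/(-1612)) + (165*70)*50) = √(2*(-575*(-1/1612)) + 11550*50) = √(2*(575/1612) + 577500) = √(575/806 + 577500) = √(465465575/806) = 5*√15006610138/806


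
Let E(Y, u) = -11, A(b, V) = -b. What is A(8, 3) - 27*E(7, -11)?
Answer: 289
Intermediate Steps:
A(8, 3) - 27*E(7, -11) = -1*8 - 27*(-11) = -8 + 297 = 289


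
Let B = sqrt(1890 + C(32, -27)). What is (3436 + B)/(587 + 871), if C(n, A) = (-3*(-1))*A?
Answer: 1718/729 + sqrt(201)/486 ≈ 2.3858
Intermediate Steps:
C(n, A) = 3*A
B = 3*sqrt(201) (B = sqrt(1890 + 3*(-27)) = sqrt(1890 - 81) = sqrt(1809) = 3*sqrt(201) ≈ 42.532)
(3436 + B)/(587 + 871) = (3436 + 3*sqrt(201))/(587 + 871) = (3436 + 3*sqrt(201))/1458 = (3436 + 3*sqrt(201))*(1/1458) = 1718/729 + sqrt(201)/486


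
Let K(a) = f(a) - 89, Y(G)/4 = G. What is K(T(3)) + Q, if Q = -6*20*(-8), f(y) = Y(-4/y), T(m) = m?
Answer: 2597/3 ≈ 865.67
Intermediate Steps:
Y(G) = 4*G
f(y) = -16/y (f(y) = 4*(-4/y) = -16/y)
K(a) = -89 - 16/a (K(a) = -16/a - 89 = -89 - 16/a)
Q = 960 (Q = -120*(-8) = 960)
K(T(3)) + Q = (-89 - 16/3) + 960 = -283/3 + 960 = 2597/3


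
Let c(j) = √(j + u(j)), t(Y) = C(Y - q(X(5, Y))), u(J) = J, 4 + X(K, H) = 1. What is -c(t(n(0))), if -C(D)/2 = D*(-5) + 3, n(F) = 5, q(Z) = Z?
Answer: -2*√37 ≈ -12.166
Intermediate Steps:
X(K, H) = -3 (X(K, H) = -4 + 1 = -3)
C(D) = -6 + 10*D (C(D) = -2*(D*(-5) + 3) = -2*(-5*D + 3) = -2*(3 - 5*D) = -6 + 10*D)
t(Y) = 24 + 10*Y (t(Y) = -6 + 10*(Y - 1*(-3)) = -6 + 10*(Y + 3) = -6 + 10*(3 + Y) = -6 + (30 + 10*Y) = 24 + 10*Y)
c(j) = √2*√j (c(j) = √(j + j) = √(2*j) = √2*√j)
-c(t(n(0))) = -√2*√(24 + 10*5) = -√2*√(24 + 50) = -√2*√74 = -2*√37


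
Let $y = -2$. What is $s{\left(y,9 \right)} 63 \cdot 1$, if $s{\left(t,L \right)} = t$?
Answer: $-126$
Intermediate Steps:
$s{\left(y,9 \right)} 63 \cdot 1 = \left(-2\right) 63 \cdot 1 = \left(-126\right) 1 = -126$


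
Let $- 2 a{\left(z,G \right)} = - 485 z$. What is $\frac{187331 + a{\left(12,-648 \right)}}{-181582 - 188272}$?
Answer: $- \frac{190241}{369854} \approx -0.51437$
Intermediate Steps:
$a{\left(z,G \right)} = \frac{485 z}{2}$ ($a{\left(z,G \right)} = - \frac{\left(-485\right) z}{2} = \frac{485 z}{2}$)
$\frac{187331 + a{\left(12,-648 \right)}}{-181582 - 188272} = \frac{187331 + \frac{485}{2} \cdot 12}{-181582 - 188272} = \frac{187331 + 2910}{-369854} = 190241 \left(- \frac{1}{369854}\right) = - \frac{190241}{369854}$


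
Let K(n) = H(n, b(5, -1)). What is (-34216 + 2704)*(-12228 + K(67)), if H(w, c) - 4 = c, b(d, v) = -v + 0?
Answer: 385171176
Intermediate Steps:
b(d, v) = -v
H(w, c) = 4 + c
K(n) = 5 (K(n) = 4 - 1*(-1) = 4 + 1 = 5)
(-34216 + 2704)*(-12228 + K(67)) = (-34216 + 2704)*(-12228 + 5) = -31512*(-12223) = 385171176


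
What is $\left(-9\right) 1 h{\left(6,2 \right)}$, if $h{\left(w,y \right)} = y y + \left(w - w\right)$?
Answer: $-36$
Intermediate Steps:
$h{\left(w,y \right)} = y^{2}$ ($h{\left(w,y \right)} = y^{2} + 0 = y^{2}$)
$\left(-9\right) 1 h{\left(6,2 \right)} = \left(-9\right) 1 \cdot 2^{2} = \left(-9\right) 4 = -36$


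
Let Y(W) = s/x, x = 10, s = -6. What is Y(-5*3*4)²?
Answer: 9/25 ≈ 0.36000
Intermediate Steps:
Y(W) = -⅗ (Y(W) = -6/10 = -6*⅒ = -⅗)
Y(-5*3*4)² = (-⅗)² = 9/25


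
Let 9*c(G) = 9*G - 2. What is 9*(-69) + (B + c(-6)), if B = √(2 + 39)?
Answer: -5645/9 + √41 ≈ -620.82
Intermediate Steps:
B = √41 ≈ 6.4031
c(G) = -2/9 + G (c(G) = (9*G - 2)/9 = (-2 + 9*G)/9 = -2/9 + G)
9*(-69) + (B + c(-6)) = 9*(-69) + (√41 + (-2/9 - 6)) = -621 + (√41 - 56/9) = -621 + (-56/9 + √41) = -5645/9 + √41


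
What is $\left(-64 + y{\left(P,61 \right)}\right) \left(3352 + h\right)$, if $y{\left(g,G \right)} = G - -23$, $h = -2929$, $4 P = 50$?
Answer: $8460$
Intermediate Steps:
$P = \frac{25}{2}$ ($P = \frac{1}{4} \cdot 50 = \frac{25}{2} \approx 12.5$)
$y{\left(g,G \right)} = 23 + G$ ($y{\left(g,G \right)} = G + 23 = 23 + G$)
$\left(-64 + y{\left(P,61 \right)}\right) \left(3352 + h\right) = \left(-64 + \left(23 + 61\right)\right) \left(3352 - 2929\right) = \left(-64 + 84\right) 423 = 20 \cdot 423 = 8460$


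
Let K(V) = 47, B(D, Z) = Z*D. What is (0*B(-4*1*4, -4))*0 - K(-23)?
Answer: -47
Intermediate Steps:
B(D, Z) = D*Z
(0*B(-4*1*4, -4))*0 - K(-23) = (0*((-4*1*4)*(-4)))*0 - 1*47 = (0*(-4*4*(-4)))*0 - 47 = (0*(-16*(-4)))*0 - 47 = (0*64)*0 - 47 = 0*0 - 47 = 0 - 47 = -47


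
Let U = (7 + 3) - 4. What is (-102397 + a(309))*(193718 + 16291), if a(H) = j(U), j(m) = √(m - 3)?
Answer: -21504291573 + 210009*√3 ≈ -2.1504e+10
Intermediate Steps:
U = 6 (U = 10 - 4 = 6)
j(m) = √(-3 + m)
a(H) = √3 (a(H) = √(-3 + 6) = √3)
(-102397 + a(309))*(193718 + 16291) = (-102397 + √3)*(193718 + 16291) = (-102397 + √3)*210009 = -21504291573 + 210009*√3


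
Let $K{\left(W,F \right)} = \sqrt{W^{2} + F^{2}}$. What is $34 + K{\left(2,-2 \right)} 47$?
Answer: $34 + 94 \sqrt{2} \approx 166.94$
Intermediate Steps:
$K{\left(W,F \right)} = \sqrt{F^{2} + W^{2}}$
$34 + K{\left(2,-2 \right)} 47 = 34 + \sqrt{\left(-2\right)^{2} + 2^{2}} \cdot 47 = 34 + \sqrt{4 + 4} \cdot 47 = 34 + \sqrt{8} \cdot 47 = 34 + 2 \sqrt{2} \cdot 47 = 34 + 94 \sqrt{2}$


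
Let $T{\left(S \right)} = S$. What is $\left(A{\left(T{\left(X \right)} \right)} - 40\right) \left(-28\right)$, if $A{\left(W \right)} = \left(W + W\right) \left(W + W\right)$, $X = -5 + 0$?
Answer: $-1680$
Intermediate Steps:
$X = -5$
$A{\left(W \right)} = 4 W^{2}$ ($A{\left(W \right)} = 2 W 2 W = 4 W^{2}$)
$\left(A{\left(T{\left(X \right)} \right)} - 40\right) \left(-28\right) = \left(4 \left(-5\right)^{2} - 40\right) \left(-28\right) = \left(4 \cdot 25 - 40\right) \left(-28\right) = \left(100 - 40\right) \left(-28\right) = 60 \left(-28\right) = -1680$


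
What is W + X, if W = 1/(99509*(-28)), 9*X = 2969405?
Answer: 8273510620051/25076268 ≈ 3.2993e+5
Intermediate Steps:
X = 2969405/9 (X = (⅑)*2969405 = 2969405/9 ≈ 3.2993e+5)
W = -1/2786252 (W = 1/(-2786252) = -1/2786252 ≈ -3.5891e-7)
W + X = -1/2786252 + 2969405/9 = 8273510620051/25076268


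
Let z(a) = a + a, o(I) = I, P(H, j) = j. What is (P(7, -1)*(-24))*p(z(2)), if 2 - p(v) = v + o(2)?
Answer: -96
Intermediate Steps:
z(a) = 2*a
p(v) = -v (p(v) = 2 - (v + 2) = 2 - (2 + v) = 2 + (-2 - v) = -v)
(P(7, -1)*(-24))*p(z(2)) = (-1*(-24))*(-2*2) = 24*(-1*4) = 24*(-4) = -96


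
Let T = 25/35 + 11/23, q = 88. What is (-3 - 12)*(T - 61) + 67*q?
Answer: 1093691/161 ≈ 6793.1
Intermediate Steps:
T = 192/161 (T = 25*(1/35) + 11*(1/23) = 5/7 + 11/23 = 192/161 ≈ 1.1925)
(-3 - 12)*(T - 61) + 67*q = (-3 - 12)*(192/161 - 61) + 67*88 = -15*(-9629/161) + 5896 = 144435/161 + 5896 = 1093691/161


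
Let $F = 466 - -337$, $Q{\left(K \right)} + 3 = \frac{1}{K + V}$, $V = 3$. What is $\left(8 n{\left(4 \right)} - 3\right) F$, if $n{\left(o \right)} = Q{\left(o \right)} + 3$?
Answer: $- \frac{10439}{7} \approx -1491.3$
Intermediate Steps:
$Q{\left(K \right)} = -3 + \frac{1}{3 + K}$ ($Q{\left(K \right)} = -3 + \frac{1}{K + 3} = -3 + \frac{1}{3 + K}$)
$n{\left(o \right)} = 3 + \frac{-8 - 3 o}{3 + o}$ ($n{\left(o \right)} = \frac{-8 - 3 o}{3 + o} + 3 = 3 + \frac{-8 - 3 o}{3 + o}$)
$F = 803$ ($F = 466 + 337 = 803$)
$\left(8 n{\left(4 \right)} - 3\right) F = \left(\frac{8}{3 + 4} - 3\right) 803 = \left(\frac{8}{7} - 3\right) 803 = \left(- \frac{13}{7}\right) 803 = - \frac{10439}{7}$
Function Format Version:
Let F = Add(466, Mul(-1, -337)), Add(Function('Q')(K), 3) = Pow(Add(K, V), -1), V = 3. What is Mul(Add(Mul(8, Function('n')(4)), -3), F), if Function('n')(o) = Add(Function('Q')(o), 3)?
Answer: Rational(-10439, 7) ≈ -1491.3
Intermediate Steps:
Function('Q')(K) = Add(-3, Pow(Add(3, K), -1)) (Function('Q')(K) = Add(-3, Pow(Add(K, 3), -1)) = Add(-3, Pow(Add(3, K), -1)))
Function('n')(o) = Add(3, Mul(Pow(Add(3, o), -1), Add(-8, Mul(-3, o)))) (Function('n')(o) = Add(Mul(Pow(Add(3, o), -1), Add(-8, Mul(-3, o))), 3) = Add(3, Mul(Pow(Add(3, o), -1), Add(-8, Mul(-3, o)))))
F = 803 (F = Add(466, 337) = 803)
Mul(Add(Mul(8, Function('n')(4)), -3), F) = Mul(Add(Mul(8, Pow(Add(3, 4), -1)), -3), 803) = Mul(Add(Mul(8, Pow(7, -1)), -3), 803) = Mul(Add(Mul(8, Rational(1, 7)), -3), 803) = Mul(Add(Rational(8, 7), -3), 803) = Mul(Rational(-13, 7), 803) = Rational(-10439, 7)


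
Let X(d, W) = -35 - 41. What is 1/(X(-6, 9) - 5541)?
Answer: -1/5617 ≈ -0.00017803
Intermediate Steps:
X(d, W) = -76
1/(X(-6, 9) - 5541) = 1/(-76 - 5541) = 1/(-5617) = -1/5617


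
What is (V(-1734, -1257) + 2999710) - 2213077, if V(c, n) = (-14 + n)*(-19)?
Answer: 810782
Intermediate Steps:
V(c, n) = 266 - 19*n
(V(-1734, -1257) + 2999710) - 2213077 = ((266 - 19*(-1257)) + 2999710) - 2213077 = ((266 + 23883) + 2999710) - 2213077 = (24149 + 2999710) - 2213077 = 3023859 - 2213077 = 810782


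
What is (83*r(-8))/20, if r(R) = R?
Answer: -166/5 ≈ -33.200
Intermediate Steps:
(83*r(-8))/20 = (83*(-8))/20 = -664*1/20 = -166/5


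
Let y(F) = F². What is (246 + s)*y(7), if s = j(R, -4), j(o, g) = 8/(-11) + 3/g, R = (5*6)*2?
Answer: 527191/44 ≈ 11982.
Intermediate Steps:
R = 60 (R = 30*2 = 60)
j(o, g) = -8/11 + 3/g (j(o, g) = 8*(-1/11) + 3/g = -8/11 + 3/g)
s = -65/44 (s = -8/11 + 3/(-4) = -8/11 + 3*(-¼) = -8/11 - ¾ = -65/44 ≈ -1.4773)
(246 + s)*y(7) = (246 - 65/44)*7² = (10759/44)*49 = 527191/44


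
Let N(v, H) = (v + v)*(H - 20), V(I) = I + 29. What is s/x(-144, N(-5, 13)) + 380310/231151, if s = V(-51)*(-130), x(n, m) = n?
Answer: -151581805/8321436 ≈ -18.216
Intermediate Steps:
V(I) = 29 + I
N(v, H) = 2*v*(-20 + H) (N(v, H) = (2*v)*(-20 + H) = 2*v*(-20 + H))
s = 2860 (s = (29 - 51)*(-130) = -22*(-130) = 2860)
s/x(-144, N(-5, 13)) + 380310/231151 = 2860/(-144) + 380310/231151 = 2860*(-1/144) + 380310*(1/231151) = -715/36 + 380310/231151 = -151581805/8321436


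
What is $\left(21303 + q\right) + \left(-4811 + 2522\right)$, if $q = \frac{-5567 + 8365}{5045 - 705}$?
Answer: $\frac{41261779}{2170} \approx 19015.0$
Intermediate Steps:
$q = \frac{1399}{2170}$ ($q = \frac{2798}{4340} = 2798 \cdot \frac{1}{4340} = \frac{1399}{2170} \approx 0.6447$)
$\left(21303 + q\right) + \left(-4811 + 2522\right) = \left(21303 + \frac{1399}{2170}\right) + \left(-4811 + 2522\right) = \frac{46228909}{2170} - 2289 = \frac{41261779}{2170}$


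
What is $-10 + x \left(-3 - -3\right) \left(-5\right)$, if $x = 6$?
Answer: $-10$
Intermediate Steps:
$-10 + x \left(-3 - -3\right) \left(-5\right) = -10 + 6 \left(-3 - -3\right) \left(-5\right) = -10 + 6 \left(-3 + 3\right) \left(-5\right) = -10 + 6 \cdot 0 \left(-5\right) = -10 + 0 \left(-5\right) = -10 + 0 = -10$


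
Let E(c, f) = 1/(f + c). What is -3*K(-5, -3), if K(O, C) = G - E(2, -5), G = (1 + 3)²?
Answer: -49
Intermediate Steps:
G = 16 (G = 4² = 16)
E(c, f) = 1/(c + f)
K(O, C) = 49/3 (K(O, C) = 16 - 1/(2 - 5) = 16 - 1/(-3) = 16 - 1*(-⅓) = 16 + ⅓ = 49/3)
-3*K(-5, -3) = -3*49/3 = -49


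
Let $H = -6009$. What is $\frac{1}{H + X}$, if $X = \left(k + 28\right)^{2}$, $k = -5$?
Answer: $- \frac{1}{5480} \approx -0.00018248$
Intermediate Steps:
$X = 529$ ($X = \left(-5 + 28\right)^{2} = 23^{2} = 529$)
$\frac{1}{H + X} = \frac{1}{-6009 + 529} = \frac{1}{-5480} = - \frac{1}{5480}$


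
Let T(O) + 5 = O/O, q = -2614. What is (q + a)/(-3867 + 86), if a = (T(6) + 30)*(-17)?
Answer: 3056/3781 ≈ 0.80825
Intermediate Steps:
T(O) = -4 (T(O) = -5 + O/O = -5 + 1 = -4)
a = -442 (a = (-4 + 30)*(-17) = 26*(-17) = -442)
(q + a)/(-3867 + 86) = (-2614 - 442)/(-3867 + 86) = -3056/(-3781) = -3056*(-1/3781) = 3056/3781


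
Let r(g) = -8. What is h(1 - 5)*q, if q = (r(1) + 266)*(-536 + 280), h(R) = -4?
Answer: 264192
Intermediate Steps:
q = -66048 (q = (-8 + 266)*(-536 + 280) = 258*(-256) = -66048)
h(1 - 5)*q = -4*(-66048) = 264192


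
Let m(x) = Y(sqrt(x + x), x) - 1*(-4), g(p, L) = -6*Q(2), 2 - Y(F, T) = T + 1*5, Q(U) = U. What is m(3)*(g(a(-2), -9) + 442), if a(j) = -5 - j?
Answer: -860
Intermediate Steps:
Y(F, T) = -3 - T (Y(F, T) = 2 - (T + 1*5) = 2 - (T + 5) = 2 - (5 + T) = 2 + (-5 - T) = -3 - T)
g(p, L) = -12 (g(p, L) = -6*2 = -12)
m(x) = 1 - x (m(x) = (-3 - x) - 1*(-4) = (-3 - x) + 4 = 1 - x)
m(3)*(g(a(-2), -9) + 442) = (1 - 1*3)*(-12 + 442) = (1 - 3)*430 = -2*430 = -860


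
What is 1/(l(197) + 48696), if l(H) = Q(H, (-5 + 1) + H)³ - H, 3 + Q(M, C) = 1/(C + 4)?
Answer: 7645373/370587566127 ≈ 2.0630e-5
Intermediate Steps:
Q(M, C) = -3 + 1/(4 + C) (Q(M, C) = -3 + 1/(C + 4) = -3 + 1/(4 + C))
l(H) = -H + (1 - 3*H)³/H³ (l(H) = ((-11 - 3*((-5 + 1) + H))/(4 + ((-5 + 1) + H)))³ - H = ((-11 - 3*(-4 + H))/(4 + (-4 + H)))³ - H = ((-11 + (12 - 3*H))/H)³ - H = ((1 - 3*H)/H)³ - H = (1 - 3*H)³/H³ - H = -H + (1 - 3*H)³/H³)
1/(l(197) + 48696) = 1/((-1*197 - 1*(-1 + 3*197)³/197³) + 48696) = 1/((-197 - 1*1/7645373*(-1 + 591)³) + 48696) = 1/((-197 - 1*1/7645373*590³) + 48696) = 1/((-197 - 1*1/7645373*205379000) + 48696) = 1/((-197 - 205379000/7645373) + 48696) = 1/(-1711517481/7645373 + 48696) = 1/(370587566127/7645373) = 7645373/370587566127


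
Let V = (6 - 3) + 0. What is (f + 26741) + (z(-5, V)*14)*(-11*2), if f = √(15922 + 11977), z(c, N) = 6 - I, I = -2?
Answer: 24277 + √27899 ≈ 24444.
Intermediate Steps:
V = 3 (V = 3 + 0 = 3)
z(c, N) = 8 (z(c, N) = 6 - 1*(-2) = 6 + 2 = 8)
f = √27899 ≈ 167.03
(f + 26741) + (z(-5, V)*14)*(-11*2) = (√27899 + 26741) + (8*14)*(-11*2) = (26741 + √27899) + 112*(-22) = (26741 + √27899) - 2464 = 24277 + √27899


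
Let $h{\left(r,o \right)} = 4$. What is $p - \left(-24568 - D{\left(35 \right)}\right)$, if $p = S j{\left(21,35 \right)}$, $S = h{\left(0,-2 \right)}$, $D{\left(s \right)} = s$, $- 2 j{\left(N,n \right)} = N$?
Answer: $24561$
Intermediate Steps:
$j{\left(N,n \right)} = - \frac{N}{2}$
$S = 4$
$p = -42$ ($p = 4 \left(\left(- \frac{1}{2}\right) 21\right) = 4 \left(- \frac{21}{2}\right) = -42$)
$p - \left(-24568 - D{\left(35 \right)}\right) = -42 - \left(-24568 - 35\right) = -42 - -24603 = -42 + 24603 = 24561$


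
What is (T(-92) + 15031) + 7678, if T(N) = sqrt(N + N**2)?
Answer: 22709 + 2*sqrt(2093) ≈ 22801.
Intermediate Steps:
(T(-92) + 15031) + 7678 = (sqrt(-92*(1 - 92)) + 15031) + 7678 = (sqrt(-92*(-91)) + 15031) + 7678 = (sqrt(8372) + 15031) + 7678 = (2*sqrt(2093) + 15031) + 7678 = (15031 + 2*sqrt(2093)) + 7678 = 22709 + 2*sqrt(2093)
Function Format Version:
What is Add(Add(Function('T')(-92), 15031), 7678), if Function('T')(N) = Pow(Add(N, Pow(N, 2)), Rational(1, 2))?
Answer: Add(22709, Mul(2, Pow(2093, Rational(1, 2)))) ≈ 22801.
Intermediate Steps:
Add(Add(Function('T')(-92), 15031), 7678) = Add(Add(Pow(Mul(-92, Add(1, -92)), Rational(1, 2)), 15031), 7678) = Add(Add(Pow(Mul(-92, -91), Rational(1, 2)), 15031), 7678) = Add(Add(Pow(8372, Rational(1, 2)), 15031), 7678) = Add(Add(Mul(2, Pow(2093, Rational(1, 2))), 15031), 7678) = Add(Add(15031, Mul(2, Pow(2093, Rational(1, 2)))), 7678) = Add(22709, Mul(2, Pow(2093, Rational(1, 2))))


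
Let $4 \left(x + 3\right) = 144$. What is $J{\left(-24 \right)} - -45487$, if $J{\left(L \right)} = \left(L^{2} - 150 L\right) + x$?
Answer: $49696$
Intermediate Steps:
$x = 33$ ($x = -3 + \frac{1}{4} \cdot 144 = -3 + 36 = 33$)
$J{\left(L \right)} = 33 + L^{2} - 150 L$ ($J{\left(L \right)} = \left(L^{2} - 150 L\right) + 33 = 33 + L^{2} - 150 L$)
$J{\left(-24 \right)} - -45487 = \left(33 + \left(-24\right)^{2} - -3600\right) - -45487 = \left(33 + 576 + 3600\right) + 45487 = 4209 + 45487 = 49696$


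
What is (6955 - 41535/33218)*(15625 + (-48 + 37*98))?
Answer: 4435694344965/33218 ≈ 1.3353e+8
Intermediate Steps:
(6955 - 41535/33218)*(15625 + (-48 + 37*98)) = (6955 - 41535*1/33218)*(15625 + (-48 + 3626)) = (6955 - 41535/33218)*(15625 + 3578) = (230989655/33218)*19203 = 4435694344965/33218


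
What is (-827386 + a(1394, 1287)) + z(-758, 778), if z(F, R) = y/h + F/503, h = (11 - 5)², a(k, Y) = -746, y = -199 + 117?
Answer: -7497941395/9054 ≈ -8.2814e+5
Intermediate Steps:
y = -82
h = 36 (h = 6² = 36)
z(F, R) = -41/18 + F/503 (z(F, R) = -82/36 + F/503 = -82*1/36 + F*(1/503) = -41/18 + F/503)
(-827386 + a(1394, 1287)) + z(-758, 778) = (-827386 - 746) + (-41/18 + (1/503)*(-758)) = -828132 + (-41/18 - 758/503) = -828132 - 34267/9054 = -7497941395/9054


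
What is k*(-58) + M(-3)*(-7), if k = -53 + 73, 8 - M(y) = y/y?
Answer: -1209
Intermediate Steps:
M(y) = 7 (M(y) = 8 - y/y = 8 - 1*1 = 8 - 1 = 7)
k = 20
k*(-58) + M(-3)*(-7) = 20*(-58) + 7*(-7) = -1160 - 49 = -1209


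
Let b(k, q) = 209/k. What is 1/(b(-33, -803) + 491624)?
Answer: 3/1474853 ≈ 2.0341e-6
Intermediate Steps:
1/(b(-33, -803) + 491624) = 1/(209/(-33) + 491624) = 1/(209*(-1/33) + 491624) = 1/(-19/3 + 491624) = 1/(1474853/3) = 3/1474853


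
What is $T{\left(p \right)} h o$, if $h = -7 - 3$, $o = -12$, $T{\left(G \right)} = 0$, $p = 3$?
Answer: $0$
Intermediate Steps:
$h = -10$
$T{\left(p \right)} h o = 0 \left(-10\right) \left(-12\right) = 0 \left(-12\right) = 0$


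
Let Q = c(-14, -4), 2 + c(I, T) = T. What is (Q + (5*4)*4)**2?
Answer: 5476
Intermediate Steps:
c(I, T) = -2 + T
Q = -6 (Q = -2 - 4 = -6)
(Q + (5*4)*4)**2 = (-6 + (5*4)*4)**2 = (-6 + 20*4)**2 = (-6 + 80)**2 = 74**2 = 5476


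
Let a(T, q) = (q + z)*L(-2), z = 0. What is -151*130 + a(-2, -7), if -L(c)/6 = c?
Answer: -19714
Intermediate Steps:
L(c) = -6*c
a(T, q) = 12*q (a(T, q) = (q + 0)*(-6*(-2)) = q*12 = 12*q)
-151*130 + a(-2, -7) = -151*130 + 12*(-7) = -19630 - 84 = -19714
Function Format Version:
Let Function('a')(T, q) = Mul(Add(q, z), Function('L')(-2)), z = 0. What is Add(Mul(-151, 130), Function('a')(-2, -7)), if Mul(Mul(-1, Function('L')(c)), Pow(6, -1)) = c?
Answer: -19714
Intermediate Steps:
Function('L')(c) = Mul(-6, c)
Function('a')(T, q) = Mul(12, q) (Function('a')(T, q) = Mul(Add(q, 0), Mul(-6, -2)) = Mul(q, 12) = Mul(12, q))
Add(Mul(-151, 130), Function('a')(-2, -7)) = Add(Mul(-151, 130), Mul(12, -7)) = Add(-19630, -84) = -19714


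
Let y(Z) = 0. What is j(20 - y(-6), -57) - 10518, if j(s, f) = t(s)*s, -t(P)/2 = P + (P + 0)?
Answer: -12118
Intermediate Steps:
t(P) = -4*P (t(P) = -2*(P + (P + 0)) = -2*(P + P) = -4*P)
j(s, f) = -4*s² (j(s, f) = (-4*s)*s = -4*s²)
j(20 - y(-6), -57) - 10518 = -4*(20 - 1*0)² - 10518 = -4*(20 + 0)² - 10518 = -4*20² - 10518 = -4*400 - 10518 = -1600 - 10518 = -12118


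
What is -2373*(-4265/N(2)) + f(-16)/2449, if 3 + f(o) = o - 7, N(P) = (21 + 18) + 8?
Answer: 24785948183/115103 ≈ 2.1534e+5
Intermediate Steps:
N(P) = 47 (N(P) = 39 + 8 = 47)
f(o) = -10 + o (f(o) = -3 + (o - 7) = -3 + (-7 + o) = -10 + o)
-2373*(-4265/N(2)) + f(-16)/2449 = -2373/(47/(-4265)) + (-10 - 16)/2449 = -2373/(47*(-1/4265)) - 26*1/2449 = -2373/(-47/4265) - 26/2449 = -2373*(-4265/47) - 26/2449 = 10120845/47 - 26/2449 = 24785948183/115103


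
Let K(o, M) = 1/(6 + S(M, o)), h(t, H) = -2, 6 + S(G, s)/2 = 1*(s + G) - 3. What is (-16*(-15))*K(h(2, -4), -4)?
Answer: -10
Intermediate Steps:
S(G, s) = -18 + 2*G + 2*s (S(G, s) = -12 + 2*(1*(s + G) - 3) = -12 + 2*(1*(G + s) - 3) = -12 + 2*((G + s) - 3) = -12 + 2*(-3 + G + s) = -12 + (-6 + 2*G + 2*s) = -18 + 2*G + 2*s)
K(o, M) = 1/(-12 + 2*M + 2*o) (K(o, M) = 1/(6 + (-18 + 2*M + 2*o)) = 1/(-12 + 2*M + 2*o))
(-16*(-15))*K(h(2, -4), -4) = (-16*(-15))*(1/(2*(-6 - 4 - 2))) = 240*((½)/(-12)) = 240*((½)*(-1/12)) = 240*(-1/24) = -10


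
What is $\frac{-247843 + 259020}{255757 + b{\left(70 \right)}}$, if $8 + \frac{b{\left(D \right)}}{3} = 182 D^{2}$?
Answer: $\frac{11177}{2931133} \approx 0.0038132$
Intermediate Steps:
$b{\left(D \right)} = -24 + 546 D^{2}$ ($b{\left(D \right)} = -24 + 3 \cdot 182 D^{2} = -24 + 546 D^{2}$)
$\frac{-247843 + 259020}{255757 + b{\left(70 \right)}} = \frac{-247843 + 259020}{255757 - \left(24 - 546 \cdot 70^{2}\right)} = \frac{11177}{255757 + \left(-24 + 546 \cdot 4900\right)} = \frac{11177}{255757 + \left(-24 + 2675400\right)} = \frac{11177}{255757 + 2675376} = \frac{11177}{2931133}$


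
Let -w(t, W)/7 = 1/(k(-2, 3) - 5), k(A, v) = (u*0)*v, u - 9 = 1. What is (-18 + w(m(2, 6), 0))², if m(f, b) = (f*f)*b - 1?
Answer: 6889/25 ≈ 275.56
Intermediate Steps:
u = 10 (u = 9 + 1 = 10)
m(f, b) = -1 + b*f² (m(f, b) = f²*b - 1 = b*f² - 1 = -1 + b*f²)
k(A, v) = 0 (k(A, v) = (10*0)*v = 0*v = 0)
w(t, W) = 7/5 (w(t, W) = -7/(0 - 5) = -7/(-5) = -7*(-⅕) = 7/5)
(-18 + w(m(2, 6), 0))² = (-18 + 7/5)² = (-83/5)² = 6889/25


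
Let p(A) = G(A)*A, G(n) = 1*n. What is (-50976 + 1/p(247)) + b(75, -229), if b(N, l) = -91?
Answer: -3115546602/61009 ≈ -51067.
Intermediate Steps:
G(n) = n
p(A) = A**2 (p(A) = A*A = A**2)
(-50976 + 1/p(247)) + b(75, -229) = (-50976 + 1/(247**2)) - 91 = (-50976 + 1/61009) - 91 = -3109994783/61009 - 91 = -3115546602/61009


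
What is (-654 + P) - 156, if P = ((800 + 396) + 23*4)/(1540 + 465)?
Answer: -1622762/2005 ≈ -809.36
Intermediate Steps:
P = 1288/2005 (P = (1196 + 92)/2005 = 1288*(1/2005) = 1288/2005 ≈ 0.64239)
(-654 + P) - 156 = (-654 + 1288/2005) - 156 = -1309982/2005 - 156 = -1622762/2005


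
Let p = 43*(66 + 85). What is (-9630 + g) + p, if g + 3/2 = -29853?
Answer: -65983/2 ≈ -32992.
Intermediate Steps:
g = -59709/2 (g = -3/2 - 29853 = -59709/2 ≈ -29855.)
p = 6493 (p = 43*151 = 6493)
(-9630 + g) + p = (-9630 - 59709/2) + 6493 = -78969/2 + 6493 = -65983/2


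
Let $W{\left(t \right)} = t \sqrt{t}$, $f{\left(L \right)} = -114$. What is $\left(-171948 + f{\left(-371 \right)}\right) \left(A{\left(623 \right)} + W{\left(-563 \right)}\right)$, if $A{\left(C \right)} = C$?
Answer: $-107194626 + 96870906 i \sqrt{563} \approx -1.0719 \cdot 10^{8} + 2.2985 \cdot 10^{9} i$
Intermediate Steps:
$W{\left(t \right)} = t^{\frac{3}{2}}$
$\left(-171948 + f{\left(-371 \right)}\right) \left(A{\left(623 \right)} + W{\left(-563 \right)}\right) = \left(-171948 - 114\right) \left(623 + \left(-563\right)^{\frac{3}{2}}\right) = - 172062 \left(623 - 563 i \sqrt{563}\right) = -107194626 + 96870906 i \sqrt{563}$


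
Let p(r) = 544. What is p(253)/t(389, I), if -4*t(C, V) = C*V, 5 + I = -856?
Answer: 2176/334929 ≈ 0.0064969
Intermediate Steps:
I = -861 (I = -5 - 856 = -861)
t(C, V) = -C*V/4
p(253)/t(389, I) = 544/((-¼*389*(-861))) = 544/(334929/4) = 544*(4/334929) = 2176/334929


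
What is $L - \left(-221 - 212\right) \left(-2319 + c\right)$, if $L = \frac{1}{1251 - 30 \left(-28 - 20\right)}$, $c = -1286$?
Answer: $- \frac{4200556814}{2691} \approx -1.561 \cdot 10^{6}$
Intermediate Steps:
$L = \frac{1}{2691}$ ($L = \frac{1}{1251 - -1440} = \frac{1}{1251 + 1440} = \frac{1}{2691} \approx 0.00037161$)
$L - \left(-221 - 212\right) \left(-2319 + c\right) = \frac{1}{2691} - \left(-221 - 212\right) \left(-2319 - 1286\right) = \frac{1}{2691} - \left(-433\right) \left(-3605\right) = \frac{1}{2691} - 1560965 = - \frac{4200556814}{2691}$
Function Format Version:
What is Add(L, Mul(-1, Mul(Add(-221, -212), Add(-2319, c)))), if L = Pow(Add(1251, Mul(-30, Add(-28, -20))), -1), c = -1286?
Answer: Rational(-4200556814, 2691) ≈ -1.5610e+6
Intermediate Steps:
L = Rational(1, 2691) (L = Pow(Add(1251, Mul(-30, -48)), -1) = Pow(Add(1251, 1440), -1) = Pow(2691, -1) = Rational(1, 2691) ≈ 0.00037161)
Add(L, Mul(-1, Mul(Add(-221, -212), Add(-2319, c)))) = Add(Rational(1, 2691), Mul(-1, Mul(Add(-221, -212), Add(-2319, -1286)))) = Add(Rational(1, 2691), Mul(-1, Mul(-433, -3605))) = Add(Rational(1, 2691), Mul(-1, 1560965)) = Add(Rational(1, 2691), -1560965) = Rational(-4200556814, 2691)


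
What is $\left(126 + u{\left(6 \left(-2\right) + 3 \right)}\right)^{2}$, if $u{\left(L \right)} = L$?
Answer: $13689$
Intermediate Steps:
$\left(126 + u{\left(6 \left(-2\right) + 3 \right)}\right)^{2} = \left(126 + \left(6 \left(-2\right) + 3\right)\right)^{2} = \left(126 + \left(-12 + 3\right)\right)^{2} = \left(126 - 9\right)^{2} = 117^{2} = 13689$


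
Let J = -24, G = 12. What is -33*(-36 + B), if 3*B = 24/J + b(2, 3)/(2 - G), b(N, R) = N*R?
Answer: 6028/5 ≈ 1205.6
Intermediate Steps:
B = -8/15 (B = (24/(-24) + (2*3)/(2 - 1*12))/3 = (24*(-1/24) + 6/(2 - 12))/3 = (-1 + 6/(-10))/3 = (-1 + 6*(-⅒))/3 = (-1 - ⅗)/3 = (⅓)*(-8/5) = -8/15 ≈ -0.53333)
-33*(-36 + B) = -33*(-36 - 8/15) = -33*(-548/15) = 6028/5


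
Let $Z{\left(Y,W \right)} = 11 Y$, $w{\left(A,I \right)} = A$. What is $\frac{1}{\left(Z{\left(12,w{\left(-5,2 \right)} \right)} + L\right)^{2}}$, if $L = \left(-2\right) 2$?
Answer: $\frac{1}{16384} \approx 6.1035 \cdot 10^{-5}$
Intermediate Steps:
$L = -4$
$\frac{1}{\left(Z{\left(12,w{\left(-5,2 \right)} \right)} + L\right)^{2}} = \frac{1}{\left(11 \cdot 12 - 4\right)^{2}} = \frac{1}{\left(132 - 4\right)^{2}} = \frac{1}{128^{2}} = \frac{1}{16384}$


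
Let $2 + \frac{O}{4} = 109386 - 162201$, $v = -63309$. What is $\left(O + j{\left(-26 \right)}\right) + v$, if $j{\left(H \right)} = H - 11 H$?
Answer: $-274317$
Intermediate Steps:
$O = -211268$ ($O = -8 + 4 \left(109386 - 162201\right) = -8 + 4 \left(-52815\right) = -8 - 211260 = -211268$)
$j{\left(H \right)} = - 10 H$
$\left(O + j{\left(-26 \right)}\right) + v = \left(-211268 - -260\right) - 63309 = \left(-211268 + 260\right) - 63309 = -211008 - 63309 = -274317$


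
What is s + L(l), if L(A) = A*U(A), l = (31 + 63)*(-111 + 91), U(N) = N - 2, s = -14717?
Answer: 3523443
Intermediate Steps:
U(N) = -2 + N
l = -1880 (l = 94*(-20) = -1880)
L(A) = A*(-2 + A)
s + L(l) = -14717 - 1880*(-2 - 1880) = -14717 - 1880*(-1882) = -14717 + 3538160 = 3523443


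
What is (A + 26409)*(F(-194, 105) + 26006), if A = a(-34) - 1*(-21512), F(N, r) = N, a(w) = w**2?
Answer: 1266775524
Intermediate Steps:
A = 22668 (A = (-34)**2 - 1*(-21512) = 1156 + 21512 = 22668)
(A + 26409)*(F(-194, 105) + 26006) = (22668 + 26409)*(-194 + 26006) = 49077*25812 = 1266775524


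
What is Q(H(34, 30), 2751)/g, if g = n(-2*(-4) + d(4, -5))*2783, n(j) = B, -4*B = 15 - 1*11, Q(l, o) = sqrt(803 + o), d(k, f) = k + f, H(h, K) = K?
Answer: -sqrt(3554)/2783 ≈ -0.021421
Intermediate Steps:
d(k, f) = f + k
B = -1 (B = -(15 - 1*11)/4 = -(15 - 11)/4 = -1/4*4 = -1)
n(j) = -1
g = -2783 (g = -1*2783 = -2783)
Q(H(34, 30), 2751)/g = sqrt(803 + 2751)/(-2783) = sqrt(3554)*(-1/2783) = -sqrt(3554)/2783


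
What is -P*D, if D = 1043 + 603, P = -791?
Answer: 1301986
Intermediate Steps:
D = 1646
-P*D = -(-791)*1646 = -1*(-1301986) = 1301986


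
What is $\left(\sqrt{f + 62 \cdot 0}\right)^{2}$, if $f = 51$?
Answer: $51$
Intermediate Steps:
$\left(\sqrt{f + 62 \cdot 0}\right)^{2} = \left(\sqrt{51 + 62 \cdot 0}\right)^{2} = \left(\sqrt{51 + 0}\right)^{2} = \left(\sqrt{51}\right)^{2} = 51$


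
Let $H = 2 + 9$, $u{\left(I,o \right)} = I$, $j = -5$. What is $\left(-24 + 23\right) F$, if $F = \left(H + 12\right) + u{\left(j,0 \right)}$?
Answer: $-18$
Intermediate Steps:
$H = 11$
$F = 18$ ($F = \left(11 + 12\right) - 5 = 23 - 5 = 18$)
$\left(-24 + 23\right) F = \left(-24 + 23\right) 18 = \left(-1\right) 18 = -18$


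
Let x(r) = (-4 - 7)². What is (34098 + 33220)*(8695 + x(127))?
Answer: 593475488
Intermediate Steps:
x(r) = 121 (x(r) = (-11)² = 121)
(34098 + 33220)*(8695 + x(127)) = (34098 + 33220)*(8695 + 121) = 67318*8816 = 593475488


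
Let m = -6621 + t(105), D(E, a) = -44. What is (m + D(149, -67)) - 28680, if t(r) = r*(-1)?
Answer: -35450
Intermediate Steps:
t(r) = -r
m = -6726 (m = -6621 - 1*105 = -6621 - 105 = -6726)
(m + D(149, -67)) - 28680 = (-6726 - 44) - 28680 = -6770 - 28680 = -35450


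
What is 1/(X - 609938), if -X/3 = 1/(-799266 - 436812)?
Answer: -412026/251310314387 ≈ -1.6395e-6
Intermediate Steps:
X = 1/412026 (X = -3/(-799266 - 436812) = -3/(-1236078) = -3*(-1/1236078) = 1/412026 ≈ 2.4270e-6)
1/(X - 609938) = 1/(1/412026 - 609938) = 1/(-251310314387/412026) = -412026/251310314387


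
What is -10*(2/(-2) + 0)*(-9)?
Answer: -90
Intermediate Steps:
-10*(2/(-2) + 0)*(-9) = -10*(2*(-1/2) + 0)*(-9) = -10*(-1 + 0)*(-9) = -10*(-1)*(-9) = 10*(-9) = -90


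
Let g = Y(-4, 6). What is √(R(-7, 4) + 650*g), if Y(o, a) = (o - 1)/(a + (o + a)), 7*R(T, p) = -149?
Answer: I*√83797/14 ≈ 20.677*I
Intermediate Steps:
R(T, p) = -149/7 (R(T, p) = (⅐)*(-149) = -149/7)
Y(o, a) = (-1 + o)/(o + 2*a) (Y(o, a) = (-1 + o)/(a + (a + o)) = (-1 + o)/(o + 2*a))
g = -5/8 (g = (-1 - 4)/(-4 + 2*6) = -5/(-4 + 12) = -5/8 ≈ -0.62500)
√(R(-7, 4) + 650*g) = √(-149/7 + 650*(-5/8)) = √(-149/7 - 1625/4) = √(-11971/28) = I*√83797/14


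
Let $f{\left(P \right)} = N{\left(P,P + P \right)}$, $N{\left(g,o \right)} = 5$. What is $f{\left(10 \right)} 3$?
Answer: $15$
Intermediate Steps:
$f{\left(P \right)} = 5$
$f{\left(10 \right)} 3 = 5 \cdot 3 = 15$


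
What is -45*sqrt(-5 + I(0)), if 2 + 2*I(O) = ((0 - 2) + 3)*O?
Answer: -45*I*sqrt(6) ≈ -110.23*I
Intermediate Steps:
I(O) = -1 + O/2 (I(O) = -1 + (((0 - 2) + 3)*O)/2 = -1 + ((-2 + 3)*O)/2 = -1 + (1*O)/2 = -1 + O/2)
-45*sqrt(-5 + I(0)) = -45*sqrt(-5 + (-1 + (1/2)*0)) = -45*sqrt(-5 + (-1 + 0)) = -45*sqrt(-5 - 1) = -45*I*sqrt(6)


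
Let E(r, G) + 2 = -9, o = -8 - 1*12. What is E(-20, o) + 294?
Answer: 283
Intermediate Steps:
o = -20 (o = -8 - 12 = -20)
E(r, G) = -11 (E(r, G) = -2 - 9 = -11)
E(-20, o) + 294 = -11 + 294 = 283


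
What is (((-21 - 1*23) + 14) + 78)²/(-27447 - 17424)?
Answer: -768/14957 ≈ -0.051347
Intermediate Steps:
(((-21 - 1*23) + 14) + 78)²/(-27447 - 17424) = (((-21 - 23) + 14) + 78)²/(-44871) = ((-44 + 14) + 78)²*(-1/44871) = (-30 + 78)²*(-1/44871) = 48²*(-1/44871) = 2304*(-1/44871) = -768/14957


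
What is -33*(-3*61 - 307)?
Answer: 16170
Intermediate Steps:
-33*(-3*61 - 307) = -33*(-183 - 307) = -33*(-490) = 16170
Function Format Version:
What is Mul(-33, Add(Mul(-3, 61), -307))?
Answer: 16170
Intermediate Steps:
Mul(-33, Add(Mul(-3, 61), -307)) = Mul(-33, Add(-183, -307)) = Mul(-33, -490) = 16170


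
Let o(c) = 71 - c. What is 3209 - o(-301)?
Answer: 2837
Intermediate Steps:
3209 - o(-301) = 3209 - (71 - 1*(-301)) = 3209 - (71 + 301) = 3209 - 1*372 = 3209 - 372 = 2837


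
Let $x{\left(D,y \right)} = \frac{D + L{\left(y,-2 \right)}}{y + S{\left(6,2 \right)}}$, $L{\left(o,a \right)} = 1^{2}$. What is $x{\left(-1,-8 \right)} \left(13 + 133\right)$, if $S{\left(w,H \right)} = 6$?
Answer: $0$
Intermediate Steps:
$L{\left(o,a \right)} = 1$
$x{\left(D,y \right)} = \frac{1 + D}{6 + y}$ ($x{\left(D,y \right)} = \frac{D + 1}{y + 6} = \frac{1 + D}{6 + y}$)
$x{\left(-1,-8 \right)} \left(13 + 133\right) = \frac{1 - 1}{6 - 8} \left(13 + 133\right) = \frac{1}{-2} \cdot 0 \cdot 146 = \left(- \frac{1}{2}\right) 0 \cdot 146 = 0 \cdot 146 = 0$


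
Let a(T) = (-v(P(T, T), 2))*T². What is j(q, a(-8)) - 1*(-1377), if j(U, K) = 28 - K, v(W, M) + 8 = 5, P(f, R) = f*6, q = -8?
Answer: 1213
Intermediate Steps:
P(f, R) = 6*f
v(W, M) = -3 (v(W, M) = -8 + 5 = -3)
a(T) = 3*T² (a(T) = (-1*(-3))*T² = 3*T²)
j(q, a(-8)) - 1*(-1377) = (28 - 3*(-8)²) - 1*(-1377) = (28 - 3*64) + 1377 = (28 - 1*192) + 1377 = (28 - 192) + 1377 = -164 + 1377 = 1213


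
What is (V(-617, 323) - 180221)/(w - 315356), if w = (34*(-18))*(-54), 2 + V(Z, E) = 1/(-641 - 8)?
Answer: 29241182/45804473 ≈ 0.63839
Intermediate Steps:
V(Z, E) = -1299/649 (V(Z, E) = -2 + 1/(-641 - 8) = -2 + 1/(-649) = -2 - 1/649 = -1299/649)
w = 33048 (w = -612*(-54) = 33048)
(V(-617, 323) - 180221)/(w - 315356) = (-1299/649 - 180221)/(33048 - 315356) = -116964728/649/(-282308) = -116964728/649*(-1/282308) = 29241182/45804473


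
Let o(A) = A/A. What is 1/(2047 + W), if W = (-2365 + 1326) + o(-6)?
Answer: 1/1009 ≈ 0.00099108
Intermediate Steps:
o(A) = 1
W = -1038 (W = (-2365 + 1326) + 1 = -1039 + 1 = -1038)
1/(2047 + W) = 1/(2047 - 1038) = 1/1009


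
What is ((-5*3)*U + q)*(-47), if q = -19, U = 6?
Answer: 5123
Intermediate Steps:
((-5*3)*U + q)*(-47) = (-5*3*6 - 19)*(-47) = (-15*6 - 19)*(-47) = (-90 - 19)*(-47) = -109*(-47) = 5123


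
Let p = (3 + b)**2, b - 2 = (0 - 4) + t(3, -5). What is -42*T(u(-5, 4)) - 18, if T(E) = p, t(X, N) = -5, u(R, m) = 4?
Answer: -690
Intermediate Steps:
b = -7 (b = 2 + ((0 - 4) - 5) = 2 + (-4 - 5) = 2 - 9 = -7)
p = 16 (p = (3 - 7)**2 = (-4)**2 = 16)
T(E) = 16
-42*T(u(-5, 4)) - 18 = -42*16 - 18 = -672 - 18 = -690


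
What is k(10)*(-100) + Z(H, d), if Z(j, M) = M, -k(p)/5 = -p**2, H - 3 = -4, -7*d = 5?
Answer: -350005/7 ≈ -50001.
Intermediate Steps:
d = -5/7 (d = -1/7*5 = -5/7 ≈ -0.71429)
H = -1 (H = 3 - 4 = -1)
k(p) = 5*p**2 (k(p) = -(-5)*p**2 = 5*p**2)
k(10)*(-100) + Z(H, d) = (5*10**2)*(-100) - 5/7 = (5*100)*(-100) - 5/7 = 500*(-100) - 5/7 = -50000 - 5/7 = -350005/7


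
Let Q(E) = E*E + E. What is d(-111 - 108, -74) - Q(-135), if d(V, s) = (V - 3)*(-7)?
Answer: -16536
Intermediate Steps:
d(V, s) = 21 - 7*V (d(V, s) = (-3 + V)*(-7) = 21 - 7*V)
Q(E) = E + E² (Q(E) = E² + E = E + E²)
d(-111 - 108, -74) - Q(-135) = (21 - 7*(-111 - 108)) - (-135)*(1 - 135) = (21 - 7*(-219)) - (-135)*(-134) = (21 + 1533) - 1*18090 = 1554 - 18090 = -16536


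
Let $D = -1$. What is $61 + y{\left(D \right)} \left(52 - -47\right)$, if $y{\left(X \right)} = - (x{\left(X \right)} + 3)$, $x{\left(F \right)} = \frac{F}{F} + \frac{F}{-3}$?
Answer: $-368$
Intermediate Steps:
$x{\left(F \right)} = 1 - \frac{F}{3}$ ($x{\left(F \right)} = 1 + F \left(- \frac{1}{3}\right) = 1 - \frac{F}{3}$)
$y{\left(X \right)} = -4 + \frac{X}{3}$ ($y{\left(X \right)} = - (\left(1 - \frac{X}{3}\right) + 3) = - (4 - \frac{X}{3}) = -4 + \frac{X}{3}$)
$61 + y{\left(D \right)} \left(52 - -47\right) = 61 + \left(-4 + \frac{1}{3} \left(-1\right)\right) \left(52 - -47\right) = 61 + \left(-4 - \frac{1}{3}\right) \left(52 + 47\right) = 61 - 429 = -368$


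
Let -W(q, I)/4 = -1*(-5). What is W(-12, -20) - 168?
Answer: -188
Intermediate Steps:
W(q, I) = -20 (W(q, I) = -(-4)*(-5) = -4*5 = -20)
W(-12, -20) - 168 = -20 - 168 = -188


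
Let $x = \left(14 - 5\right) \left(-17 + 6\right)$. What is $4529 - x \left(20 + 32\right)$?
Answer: $9677$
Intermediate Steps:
$x = -99$ ($x = 9 \left(-11\right) = -99$)
$4529 - x \left(20 + 32\right) = 4529 - - 99 \left(20 + 32\right) = 4529 - \left(-99\right) 52 = 4529 - -5148 = 4529 + 5148 = 9677$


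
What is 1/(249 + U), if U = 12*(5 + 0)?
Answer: 1/309 ≈ 0.0032362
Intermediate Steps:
U = 60 (U = 12*5 = 60)
1/(249 + U) = 1/(249 + 60) = 1/309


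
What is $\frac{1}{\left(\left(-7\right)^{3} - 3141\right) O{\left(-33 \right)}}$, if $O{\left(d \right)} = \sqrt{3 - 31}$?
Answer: $\frac{i \sqrt{7}}{48776} \approx 5.4243 \cdot 10^{-5} i$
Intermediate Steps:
$O{\left(d \right)} = 2 i \sqrt{7}$ ($O{\left(d \right)} = \sqrt{-28} = 2 i \sqrt{7}$)
$\frac{1}{\left(\left(-7\right)^{3} - 3141\right) O{\left(-33 \right)}} = \frac{1}{\left(\left(-7\right)^{3} - 3141\right) 2 i \sqrt{7}} = \frac{\left(- \frac{1}{14}\right) i \sqrt{7}}{-343 - 3141} = \frac{\left(- \frac{1}{14}\right) i \sqrt{7}}{-3484} = - \frac{\left(- \frac{1}{14}\right) i \sqrt{7}}{3484} = \frac{i \sqrt{7}}{48776}$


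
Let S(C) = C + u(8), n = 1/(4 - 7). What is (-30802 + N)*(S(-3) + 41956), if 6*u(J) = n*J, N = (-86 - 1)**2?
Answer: -8772153509/9 ≈ -9.7468e+8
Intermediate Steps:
N = 7569 (N = (-87)**2 = 7569)
n = -1/3 (n = 1/(-3) = -1/3 ≈ -0.33333)
u(J) = -J/18 (u(J) = (-J/3)/6 = -J/18)
S(C) = -4/9 + C (S(C) = C - 1/18*8 = C - 4/9 = -4/9 + C)
(-30802 + N)*(S(-3) + 41956) = (-30802 + 7569)*((-4/9 - 3) + 41956) = -23233*(-31/9 + 41956) = -23233*377573/9 = -8772153509/9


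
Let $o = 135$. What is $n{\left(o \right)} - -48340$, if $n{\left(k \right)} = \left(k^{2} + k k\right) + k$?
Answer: $84925$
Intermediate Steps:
$n{\left(k \right)} = k + 2 k^{2}$ ($n{\left(k \right)} = \left(k^{2} + k^{2}\right) + k = 2 k^{2} + k = k + 2 k^{2}$)
$n{\left(o \right)} - -48340 = 135 \left(1 + 2 \cdot 135\right) - -48340 = 135 \left(1 + 270\right) + 48340 = 135 \cdot 271 + 48340 = 36585 + 48340 = 84925$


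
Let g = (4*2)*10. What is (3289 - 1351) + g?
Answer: 2018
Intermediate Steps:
g = 80 (g = 8*10 = 80)
(3289 - 1351) + g = (3289 - 1351) + 80 = 1938 + 80 = 2018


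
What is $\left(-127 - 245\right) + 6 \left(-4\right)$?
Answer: $-396$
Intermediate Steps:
$\left(-127 - 245\right) + 6 \left(-4\right) = -372 - 24 = -396$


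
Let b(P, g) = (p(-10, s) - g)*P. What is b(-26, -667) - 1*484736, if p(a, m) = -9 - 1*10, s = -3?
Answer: -501584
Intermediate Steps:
p(a, m) = -19 (p(a, m) = -9 - 10 = -19)
b(P, g) = P*(-19 - g) (b(P, g) = (-19 - g)*P = P*(-19 - g))
b(-26, -667) - 1*484736 = -1*(-26)*(19 - 667) - 1*484736 = -1*(-26)*(-648) - 484736 = -16848 - 484736 = -501584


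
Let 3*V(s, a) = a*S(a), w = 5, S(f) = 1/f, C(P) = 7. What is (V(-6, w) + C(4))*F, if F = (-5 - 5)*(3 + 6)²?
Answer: -5940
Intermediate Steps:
S(f) = 1/f
F = -810 (F = -10*9² = -10*81 = -810)
V(s, a) = ⅓ (V(s, a) = (a/a)/3 = (⅓)*1 = ⅓)
(V(-6, w) + C(4))*F = (⅓ + 7)*(-810) = (22/3)*(-810) = -5940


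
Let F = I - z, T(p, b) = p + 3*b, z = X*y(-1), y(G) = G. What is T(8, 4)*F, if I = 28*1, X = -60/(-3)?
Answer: 960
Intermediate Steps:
X = 20 (X = -60*(-⅓) = 20)
z = -20 (z = 20*(-1) = -20)
I = 28
F = 48 (F = 28 - 1*(-20) = 28 + 20 = 48)
T(8, 4)*F = (8 + 3*4)*48 = (8 + 12)*48 = 20*48 = 960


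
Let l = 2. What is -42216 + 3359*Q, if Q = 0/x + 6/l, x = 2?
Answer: -32139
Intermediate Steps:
Q = 3 (Q = 0/2 + 6/2 = 0*(½) + 6*(½) = 0 + 3 = 3)
-42216 + 3359*Q = -42216 + 3359*3 = -42216 + 10077 = -32139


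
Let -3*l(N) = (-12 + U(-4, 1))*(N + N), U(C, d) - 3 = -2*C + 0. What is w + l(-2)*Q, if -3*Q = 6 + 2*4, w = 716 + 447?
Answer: 10523/9 ≈ 1169.2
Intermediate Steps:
w = 1163
U(C, d) = 3 - 2*C (U(C, d) = 3 + (-2*C + 0) = 3 - 2*C)
l(N) = 2*N/3 (l(N) = -(-12 + (3 - 2*(-4)))*(N + N)/3 = -(-12 + (3 + 8))*2*N/3 = -(-12 + 11)*2*N/3 = -(-1)*2*N/3 = -(-2)*N/3 = 2*N/3)
Q = -14/3 (Q = -(6 + 2*4)/3 = -(6 + 8)/3 = -⅓*14 = -14/3 ≈ -4.6667)
w + l(-2)*Q = 1163 + ((⅔)*(-2))*(-14/3) = 1163 - 4/3*(-14/3) = 1163 + 56/9 = 10523/9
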